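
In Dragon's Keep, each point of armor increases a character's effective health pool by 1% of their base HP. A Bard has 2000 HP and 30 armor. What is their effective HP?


EHP = 2000 * (1 + 30/100)
= 2000 * (1 + 0.3)
= 2000 * 1.3
= 2600.0

2600.0 EHP


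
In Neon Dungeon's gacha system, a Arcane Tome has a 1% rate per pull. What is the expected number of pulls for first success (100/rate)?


Expected pulls for a geometric distribution = 1/p = 100 / rate%
= 100 / 1
= 100.0

100.0 pulls


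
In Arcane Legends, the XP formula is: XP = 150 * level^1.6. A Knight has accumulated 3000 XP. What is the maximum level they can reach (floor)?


XP = 150 * level^1.6, so level = (XP / 150)^(1/1.6)
= (3000 / 150)^(1/1.6)
= 20.0^0.625
= 6.5034
Floor: level = 6

level 6


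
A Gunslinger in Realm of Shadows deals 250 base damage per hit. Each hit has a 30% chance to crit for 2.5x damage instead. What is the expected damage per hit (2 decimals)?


E[dmg] = base * (1 + crit_chance * (crit_mult - 1))
cc as decimal = 30/100 = 0.3
cm - 1 = 2.5 - 1 = 1.5
Bonus factor = 0.3 * 1.5 = 0.45
Total multiplier = 1 + 0.45 = 1.45
Expected damage = 250 * 1.45 = 362.50

362.50 damage


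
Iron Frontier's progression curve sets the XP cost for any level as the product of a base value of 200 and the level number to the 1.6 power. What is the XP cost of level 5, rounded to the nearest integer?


XP = 200 * level^1.6
Substitute level = 5:
XP = 200 * 5^1.6
= 200 * 13.1326
= 2627

2627 XP


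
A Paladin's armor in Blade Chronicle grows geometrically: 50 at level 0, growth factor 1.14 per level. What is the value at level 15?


value = base * growth^level
= 50 * 1.14^15
= 50 * 7.137938
= 356.90

356.90 armor


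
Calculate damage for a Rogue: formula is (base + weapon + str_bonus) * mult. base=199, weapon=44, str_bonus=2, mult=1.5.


Sum base + weapon + str = 199 + 44 + 2 = 245
Multiply by 1.5:
245 * 1.5 = 367.5

367.5 damage


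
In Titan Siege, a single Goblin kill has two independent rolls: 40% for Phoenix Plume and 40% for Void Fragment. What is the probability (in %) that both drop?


For independent events, P(both) = P(A) * P(B)
= 40% * 40%
= 1600 / 100 %
= 16.0%

16.0%


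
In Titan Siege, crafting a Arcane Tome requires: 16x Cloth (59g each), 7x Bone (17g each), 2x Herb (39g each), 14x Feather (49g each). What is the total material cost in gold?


Cost breakdown:
  Cloth: 16 * 59 = 944
  Bone: 7 * 17 = 119
  Herb: 2 * 39 = 78
  Feather: 14 * 49 = 686
Total = 944 + 119 + 78 + 686 = 1827

1827 gold


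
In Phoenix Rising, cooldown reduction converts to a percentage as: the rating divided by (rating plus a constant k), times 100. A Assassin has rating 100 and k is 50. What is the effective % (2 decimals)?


effective% = rating / (rating + k) * 100
= 100 / (100 + 50) * 100
= 100 / 150 * 100
= 0.666667 * 100
= 66.67%

66.67%


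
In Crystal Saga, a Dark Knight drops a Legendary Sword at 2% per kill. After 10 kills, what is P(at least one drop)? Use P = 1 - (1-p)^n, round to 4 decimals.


P(at least one) = 1 - P(none) = 1 - (1-p)^n
p = 2/100 = 0.02
1 - p = 0.98
(1 - p)^10 = 0.98^10 = 0.817073
P(at least one) = 1 - 0.817073 = 0.1829

0.1829


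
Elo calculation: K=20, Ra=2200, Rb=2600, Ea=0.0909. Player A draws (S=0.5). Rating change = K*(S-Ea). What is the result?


Elo update: delta = K * (S - Ea), where S = 0.5 (draws)
S - Ea = 0.5 - 0.0909 = 0.4091
Rating change = 20 * 0.4091
= 8.18

8.18 rating points


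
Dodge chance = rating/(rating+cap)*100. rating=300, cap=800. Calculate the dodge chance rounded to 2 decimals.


dodge% = 300 / (300 + 800) * 100
= 300 / 1100 * 100
= 0.272727 * 100
= 27.27%

27.27%


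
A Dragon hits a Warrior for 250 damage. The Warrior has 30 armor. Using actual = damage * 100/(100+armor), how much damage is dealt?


actual = 250 * 100 / (100 + 30)
= 250 * 100 / 130
= 25000 / 130
= 192.31

192.31 damage


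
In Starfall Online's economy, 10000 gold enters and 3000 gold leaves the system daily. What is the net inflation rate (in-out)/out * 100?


Net gold = 10000 - 3000 = 7000
Inflation rate = net / sunk * 100 = 7000 / 3000 * 100
= 2.333333 * 100
= 233.33%

233.33%


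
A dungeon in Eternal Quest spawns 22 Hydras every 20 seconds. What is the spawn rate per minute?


Spawns per minute = count * (60 / interval)
= 22 * (60 / 20)
= 22 * 3.0
= 66.0

66.0 per minute


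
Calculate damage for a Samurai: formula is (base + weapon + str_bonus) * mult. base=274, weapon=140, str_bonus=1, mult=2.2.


Sum base + weapon + str = 274 + 140 + 1 = 415
Multiply by 2.2:
415 * 2.2 = 913.0

913.0 damage


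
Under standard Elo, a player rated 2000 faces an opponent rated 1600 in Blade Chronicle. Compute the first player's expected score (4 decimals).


Elo expected score: Ea = 1/(1 + 10^((Rb-Ra)/400))
Rb - Ra = 1600 - 2000 = -400
(Rb-Ra)/400 = -400/400 = -1.0
10^-1.0 = 0.1
Ea = 1/(1 + 0.1) = 1/1.1 = 0.9091

0.9091


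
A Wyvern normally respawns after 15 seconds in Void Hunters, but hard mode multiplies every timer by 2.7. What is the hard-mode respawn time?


Respawn time = base * multiplier
= 15 * 2.7
= 40.5 seconds

40.5 seconds


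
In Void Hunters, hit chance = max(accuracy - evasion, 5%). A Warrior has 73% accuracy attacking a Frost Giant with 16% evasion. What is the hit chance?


accuracy - evasion = 73 - 16 = 57
Apply floor: max(57, 5) = 57
Hit chance = 57%

57%


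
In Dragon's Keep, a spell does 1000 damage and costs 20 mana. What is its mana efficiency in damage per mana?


Efficiency = damage / mana
= 1000 / 20
= 50.00

50.00 dmg/mana


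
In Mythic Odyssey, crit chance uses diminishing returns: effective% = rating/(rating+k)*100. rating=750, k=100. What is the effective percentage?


effective% = rating / (rating + k) * 100
= 750 / (750 + 100) * 100
= 750 / 850 * 100
= 0.882353 * 100
= 88.24%

88.24%


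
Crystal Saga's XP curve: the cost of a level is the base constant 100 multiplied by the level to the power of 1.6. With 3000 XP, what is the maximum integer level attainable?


XP = 100 * level^1.6, so level = (XP / 100)^(1/1.6)
= (3000 / 100)^(1/1.6)
= 30.0^0.625
= 8.3792
Floor: level = 8

level 8


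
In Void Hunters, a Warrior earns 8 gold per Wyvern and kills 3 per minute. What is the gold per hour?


Gold per minute = 8 * 3 = 24
Gold per hour = 24 * 60 = 1440

1440 gold/hour


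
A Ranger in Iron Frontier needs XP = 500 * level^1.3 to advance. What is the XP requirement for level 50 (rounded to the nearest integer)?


XP = 500 * level^1.3
Substitute level = 50:
XP = 500 * 50^1.3
= 500 * 161.6818
= 80841

80841 XP


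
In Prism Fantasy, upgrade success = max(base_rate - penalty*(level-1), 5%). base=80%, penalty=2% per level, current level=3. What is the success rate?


raw_rate = 80 - 2 * (3 - 1)
= 80 - 2 * 2
= 80 - 4
= 76
Apply floor: max(76, 5) = 76%

76%


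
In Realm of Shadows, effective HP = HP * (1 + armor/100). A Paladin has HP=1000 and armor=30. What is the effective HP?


EHP = 1000 * (1 + 30/100)
= 1000 * (1 + 0.3)
= 1000 * 1.3
= 1300.0

1300.0 EHP


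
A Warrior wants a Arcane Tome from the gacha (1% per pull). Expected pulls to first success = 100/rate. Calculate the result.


Expected pulls for a geometric distribution = 1/p = 100 / rate%
= 100 / 1
= 100.0

100.0 pulls


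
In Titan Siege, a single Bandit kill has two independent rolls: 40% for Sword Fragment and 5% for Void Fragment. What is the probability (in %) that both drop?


For independent events, P(both) = P(A) * P(B)
= 40% * 5%
= 200 / 100 %
= 2.0%

2.0%


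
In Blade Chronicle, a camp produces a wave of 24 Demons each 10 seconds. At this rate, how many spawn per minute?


Spawns per minute = count * (60 / interval)
= 24 * (60 / 10)
= 24 * 6.0
= 144.0

144.0 per minute


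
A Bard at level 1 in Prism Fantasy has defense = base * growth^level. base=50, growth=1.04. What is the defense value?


value = base * growth^level
= 50 * 1.04^1
= 50 * 1.04
= 52.00

52.00 defense


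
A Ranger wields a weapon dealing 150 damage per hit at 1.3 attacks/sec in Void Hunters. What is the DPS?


DPS = damage * attack_speed
= 150 * 1.3
= 195.0

195.0 DPS


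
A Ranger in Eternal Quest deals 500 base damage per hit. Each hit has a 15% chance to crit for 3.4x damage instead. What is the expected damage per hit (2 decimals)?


E[dmg] = base * (1 + crit_chance * (crit_mult - 1))
cc as decimal = 15/100 = 0.15
cm - 1 = 3.4 - 1 = 2.4
Bonus factor = 0.15 * 2.4 = 0.36
Total multiplier = 1 + 0.36 = 1.36
Expected damage = 500 * 1.36 = 680.00

680.00 damage


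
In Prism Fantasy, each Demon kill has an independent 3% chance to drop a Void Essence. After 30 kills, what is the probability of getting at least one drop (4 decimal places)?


P(at least one) = 1 - P(none) = 1 - (1-p)^n
p = 3/100 = 0.03
1 - p = 0.97
(1 - p)^30 = 0.97^30 = 0.401007
P(at least one) = 1 - 0.401007 = 0.5990

0.5990


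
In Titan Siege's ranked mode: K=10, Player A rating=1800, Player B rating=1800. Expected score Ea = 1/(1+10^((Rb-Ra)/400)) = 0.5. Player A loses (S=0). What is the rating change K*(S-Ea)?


Elo update: delta = K * (S - Ea), where S = 0 (loses)
S - Ea = 0 - 0.5 = -0.5
Rating change = 10 * -0.5
= -5.00

-5.00 rating points


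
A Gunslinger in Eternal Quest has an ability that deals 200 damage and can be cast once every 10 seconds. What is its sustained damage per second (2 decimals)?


DPS = damage / cooldown
= 200 / 10
= 20.00

20.00 DPS


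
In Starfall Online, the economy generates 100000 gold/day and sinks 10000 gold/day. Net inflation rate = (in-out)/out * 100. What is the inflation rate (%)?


Net gold = 100000 - 10000 = 90000
Inflation rate = net / sunk * 100 = 90000 / 10000 * 100
= 9.0 * 100
= 900.00%

900.00%


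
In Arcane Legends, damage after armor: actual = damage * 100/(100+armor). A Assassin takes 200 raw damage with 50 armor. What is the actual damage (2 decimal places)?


actual = 200 * 100 / (100 + 50)
= 200 * 100 / 150
= 20000 / 150
= 133.33

133.33 damage


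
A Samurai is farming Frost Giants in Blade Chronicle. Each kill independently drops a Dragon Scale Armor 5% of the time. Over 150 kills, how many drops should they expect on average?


Expected drops = kills * (drop_rate / 100)
= 150 * (5 / 100)
= 150 * 0.05
= 7.5

7.5 drops


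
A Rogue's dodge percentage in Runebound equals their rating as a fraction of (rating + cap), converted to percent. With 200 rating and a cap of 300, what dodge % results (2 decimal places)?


dodge% = 200 / (200 + 300) * 100
= 200 / 500 * 100
= 0.4 * 100
= 40.00%

40.00%


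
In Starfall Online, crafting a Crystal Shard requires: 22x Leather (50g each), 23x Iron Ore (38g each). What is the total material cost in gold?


Cost breakdown:
  Leather: 22 * 50 = 1100
  Iron Ore: 23 * 38 = 874
Total = 1100 + 874 = 1974

1974 gold


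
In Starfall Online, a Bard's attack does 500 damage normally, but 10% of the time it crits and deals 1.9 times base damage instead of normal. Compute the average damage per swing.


E[dmg] = base * (1 + crit_chance * (crit_mult - 1))
cc as decimal = 10/100 = 0.1
cm - 1 = 1.9 - 1 = 0.9
Bonus factor = 0.1 * 0.9 = 0.09
Total multiplier = 1 + 0.09 = 1.09
Expected damage = 500 * 1.09 = 545.00

545.00 damage


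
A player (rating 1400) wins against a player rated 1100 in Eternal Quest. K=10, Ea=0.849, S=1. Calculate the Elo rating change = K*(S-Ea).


Elo update: delta = K * (S - Ea), where S = 1 (wins)
S - Ea = 1 - 0.849 = 0.151
Rating change = 10 * 0.151
= 1.51

1.51 rating points


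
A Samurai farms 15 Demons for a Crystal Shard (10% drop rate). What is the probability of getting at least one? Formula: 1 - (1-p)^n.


P(at least one) = 1 - P(none) = 1 - (1-p)^n
p = 10/100 = 0.1
1 - p = 0.9
(1 - p)^15 = 0.9^15 = 0.205891
P(at least one) = 1 - 0.205891 = 0.7941

0.7941


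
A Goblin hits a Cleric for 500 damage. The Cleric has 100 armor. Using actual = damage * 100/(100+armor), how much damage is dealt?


actual = 500 * 100 / (100 + 100)
= 500 * 100 / 200
= 50000 / 200
= 250.00

250.00 damage


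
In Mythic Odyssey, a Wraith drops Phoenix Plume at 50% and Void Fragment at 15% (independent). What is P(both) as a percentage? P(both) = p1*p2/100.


For independent events, P(both) = P(A) * P(B)
= 50% * 15%
= 750 / 100 %
= 7.5%

7.5%


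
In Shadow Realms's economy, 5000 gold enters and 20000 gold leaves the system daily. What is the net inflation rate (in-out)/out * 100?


Net gold = 5000 - 20000 = -15000
Inflation rate = net / sunk * 100 = -15000 / 20000 * 100
= -0.75 * 100
= -75.00%

-75.00%


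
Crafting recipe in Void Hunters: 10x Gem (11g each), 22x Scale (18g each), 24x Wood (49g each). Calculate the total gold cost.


Cost breakdown:
  Gem: 10 * 11 = 110
  Scale: 22 * 18 = 396
  Wood: 24 * 49 = 1176
Total = 110 + 396 + 1176 = 1682

1682 gold


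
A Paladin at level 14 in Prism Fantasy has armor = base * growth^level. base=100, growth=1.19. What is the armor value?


value = base * growth^level
= 100 * 1.19^14
= 100 * 11.419773
= 1141.98

1141.98 armor


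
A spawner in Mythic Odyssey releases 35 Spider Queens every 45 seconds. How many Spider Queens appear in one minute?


Spawns per minute = count * (60 / interval)
= 35 * (60 / 45)
= 35 * 1.3333
= 46.67

46.67 per minute


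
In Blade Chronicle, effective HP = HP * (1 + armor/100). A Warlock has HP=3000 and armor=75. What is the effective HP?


EHP = 3000 * (1 + 75/100)
= 3000 * (1 + 0.75)
= 3000 * 1.75
= 5250.0

5250.0 EHP


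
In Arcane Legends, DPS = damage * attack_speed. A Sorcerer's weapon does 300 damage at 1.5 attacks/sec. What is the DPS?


DPS = damage * attack_speed
= 300 * 1.5
= 450.0

450.0 DPS


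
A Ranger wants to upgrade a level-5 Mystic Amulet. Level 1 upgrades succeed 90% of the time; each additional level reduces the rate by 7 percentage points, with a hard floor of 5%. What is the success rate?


raw_rate = 90 - 7 * (5 - 1)
= 90 - 7 * 4
= 90 - 28
= 62
Apply floor: max(62, 5) = 62%

62%


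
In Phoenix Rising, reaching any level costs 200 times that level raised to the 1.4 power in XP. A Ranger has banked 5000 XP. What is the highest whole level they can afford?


XP = 200 * level^1.4, so level = (XP / 200)^(1/1.4)
= (5000 / 200)^(1/1.4)
= 25.0^0.7143
= 9.9662
Floor: level = 9

level 9


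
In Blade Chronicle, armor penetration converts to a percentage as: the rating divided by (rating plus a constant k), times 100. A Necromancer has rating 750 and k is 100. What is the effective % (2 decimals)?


effective% = rating / (rating + k) * 100
= 750 / (750 + 100) * 100
= 750 / 850 * 100
= 0.882353 * 100
= 88.24%

88.24%


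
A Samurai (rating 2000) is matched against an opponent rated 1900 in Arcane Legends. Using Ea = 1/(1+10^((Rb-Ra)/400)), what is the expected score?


Elo expected score: Ea = 1/(1 + 10^((Rb-Ra)/400))
Rb - Ra = 1900 - 2000 = -100
(Rb-Ra)/400 = -100/400 = -0.25
10^-0.25 = 0.562341
Ea = 1/(1 + 0.562341) = 1/1.562341 = 0.6401

0.6401


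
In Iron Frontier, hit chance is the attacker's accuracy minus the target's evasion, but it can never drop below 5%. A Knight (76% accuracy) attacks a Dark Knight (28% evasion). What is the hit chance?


accuracy - evasion = 76 - 28 = 48
Apply floor: max(48, 5) = 48
Hit chance = 48%

48%


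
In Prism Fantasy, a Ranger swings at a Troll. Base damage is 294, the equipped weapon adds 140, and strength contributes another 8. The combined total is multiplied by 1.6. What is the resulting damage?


Sum base + weapon + str = 294 + 140 + 8 = 442
Multiply by 1.6:
442 * 1.6 = 707.2

707.2 damage


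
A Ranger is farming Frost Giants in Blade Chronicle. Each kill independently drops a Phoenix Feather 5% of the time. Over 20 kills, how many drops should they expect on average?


Expected drops = kills * (drop_rate / 100)
= 20 * (5 / 100)
= 20 * 0.05
= 1.0

1.0 drops


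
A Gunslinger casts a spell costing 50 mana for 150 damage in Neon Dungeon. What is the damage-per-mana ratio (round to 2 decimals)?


Efficiency = damage / mana
= 150 / 50
= 3.00

3.00 dmg/mana


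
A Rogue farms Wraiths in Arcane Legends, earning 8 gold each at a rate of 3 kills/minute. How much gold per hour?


Gold per minute = 8 * 3 = 24
Gold per hour = 24 * 60 = 1440

1440 gold/hour


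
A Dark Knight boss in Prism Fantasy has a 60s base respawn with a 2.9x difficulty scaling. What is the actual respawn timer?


Respawn time = base * multiplier
= 60 * 2.9
= 174.0 seconds

174.0 seconds


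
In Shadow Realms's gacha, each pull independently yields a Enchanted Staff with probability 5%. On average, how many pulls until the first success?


Expected pulls for a geometric distribution = 1/p = 100 / rate%
= 100 / 5
= 20.0

20.0 pulls


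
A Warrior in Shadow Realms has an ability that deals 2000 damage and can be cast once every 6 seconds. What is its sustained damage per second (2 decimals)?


DPS = damage / cooldown
= 2000 / 6
= 333.33

333.33 DPS


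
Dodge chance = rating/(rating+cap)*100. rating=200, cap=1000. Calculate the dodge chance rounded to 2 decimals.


dodge% = 200 / (200 + 1000) * 100
= 200 / 1200 * 100
= 0.166667 * 100
= 16.67%

16.67%


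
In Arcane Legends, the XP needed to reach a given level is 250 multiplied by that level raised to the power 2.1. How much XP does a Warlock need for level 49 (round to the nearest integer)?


XP = 250 * level^2.1
Substitute level = 49:
XP = 250 * 49^2.1
= 250 * 3543.3314
= 885833

885833 XP


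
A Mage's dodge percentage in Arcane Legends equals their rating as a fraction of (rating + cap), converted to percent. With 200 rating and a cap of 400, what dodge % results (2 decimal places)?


dodge% = 200 / (200 + 400) * 100
= 200 / 600 * 100
= 0.333333 * 100
= 33.33%

33.33%


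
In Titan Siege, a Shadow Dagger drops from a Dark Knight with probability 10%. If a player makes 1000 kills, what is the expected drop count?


Expected drops = kills * (drop_rate / 100)
= 1000 * (10 / 100)
= 1000 * 0.1
= 100.0

100.0 drops


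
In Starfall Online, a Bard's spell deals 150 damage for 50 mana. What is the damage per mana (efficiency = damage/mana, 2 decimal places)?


Efficiency = damage / mana
= 150 / 50
= 3.00

3.00 dmg/mana


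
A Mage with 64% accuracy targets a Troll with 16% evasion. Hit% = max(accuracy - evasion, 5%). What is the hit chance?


accuracy - evasion = 64 - 16 = 48
Apply floor: max(48, 5) = 48
Hit chance = 48%

48%


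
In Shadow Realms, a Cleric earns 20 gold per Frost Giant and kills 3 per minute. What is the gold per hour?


Gold per minute = 20 * 3 = 60
Gold per hour = 60 * 60 = 3600

3600 gold/hour


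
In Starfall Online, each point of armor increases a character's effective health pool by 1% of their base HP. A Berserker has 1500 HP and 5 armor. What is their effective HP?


EHP = 1500 * (1 + 5/100)
= 1500 * (1 + 0.05)
= 1500 * 1.05
= 1575.0

1575.0 EHP


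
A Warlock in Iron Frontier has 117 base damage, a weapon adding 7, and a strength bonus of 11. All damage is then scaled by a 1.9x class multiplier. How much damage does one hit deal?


Sum base + weapon + str = 117 + 7 + 11 = 135
Multiply by 1.9:
135 * 1.9 = 256.5

256.5 damage


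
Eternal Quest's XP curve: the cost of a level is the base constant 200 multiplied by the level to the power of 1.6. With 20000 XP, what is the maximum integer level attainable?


XP = 200 * level^1.6, so level = (XP / 200)^(1/1.6)
= (20000 / 200)^(1/1.6)
= 100.0^0.625
= 17.7828
Floor: level = 17

level 17


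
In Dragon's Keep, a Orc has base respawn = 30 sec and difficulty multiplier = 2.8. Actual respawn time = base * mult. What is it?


Respawn time = base * multiplier
= 30 * 2.8
= 84.0 seconds

84.0 seconds


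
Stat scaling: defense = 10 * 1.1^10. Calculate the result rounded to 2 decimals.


value = base * growth^level
= 10 * 1.1^10
= 10 * 2.593742
= 25.94

25.94 defense


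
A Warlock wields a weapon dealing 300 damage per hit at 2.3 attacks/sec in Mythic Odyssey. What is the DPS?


DPS = damage * attack_speed
= 300 * 2.3
= 690.0

690.0 DPS


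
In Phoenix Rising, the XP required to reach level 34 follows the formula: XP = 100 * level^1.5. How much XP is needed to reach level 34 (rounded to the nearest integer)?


XP = 100 * level^1.5
Substitute level = 34:
XP = 100 * 34^1.5
= 100 * 198.2524
= 19825

19825 XP


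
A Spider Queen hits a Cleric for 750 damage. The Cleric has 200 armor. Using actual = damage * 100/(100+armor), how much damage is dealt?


actual = 750 * 100 / (100 + 200)
= 750 * 100 / 300
= 75000 / 300
= 250.00

250.00 damage


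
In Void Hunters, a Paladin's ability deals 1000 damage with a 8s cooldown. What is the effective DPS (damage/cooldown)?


DPS = damage / cooldown
= 1000 / 8
= 125.00

125.00 DPS


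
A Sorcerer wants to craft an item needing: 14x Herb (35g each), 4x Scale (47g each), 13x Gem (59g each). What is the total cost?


Cost breakdown:
  Herb: 14 * 35 = 490
  Scale: 4 * 47 = 188
  Gem: 13 * 59 = 767
Total = 490 + 188 + 767 = 1445

1445 gold


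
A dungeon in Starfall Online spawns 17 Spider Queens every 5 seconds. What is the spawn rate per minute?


Spawns per minute = count * (60 / interval)
= 17 * (60 / 5)
= 17 * 12.0
= 204.0

204.0 per minute


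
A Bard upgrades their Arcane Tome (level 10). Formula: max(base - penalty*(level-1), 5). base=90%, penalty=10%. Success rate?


raw_rate = 90 - 10 * (10 - 1)
= 90 - 10 * 9
= 90 - 90
= 0
Apply floor: max(0, 5) = 5%

5%


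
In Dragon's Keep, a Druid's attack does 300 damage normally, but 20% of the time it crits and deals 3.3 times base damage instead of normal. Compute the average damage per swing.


E[dmg] = base * (1 + crit_chance * (crit_mult - 1))
cc as decimal = 20/100 = 0.2
cm - 1 = 3.3 - 1 = 2.3
Bonus factor = 0.2 * 2.3 = 0.46
Total multiplier = 1 + 0.46 = 1.46
Expected damage = 300 * 1.46 = 438.00

438.00 damage


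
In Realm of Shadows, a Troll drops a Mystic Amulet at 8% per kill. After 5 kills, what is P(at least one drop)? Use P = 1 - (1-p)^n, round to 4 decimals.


P(at least one) = 1 - P(none) = 1 - (1-p)^n
p = 8/100 = 0.08
1 - p = 0.92
(1 - p)^5 = 0.92^5 = 0.659082
P(at least one) = 1 - 0.659082 = 0.3409

0.3409


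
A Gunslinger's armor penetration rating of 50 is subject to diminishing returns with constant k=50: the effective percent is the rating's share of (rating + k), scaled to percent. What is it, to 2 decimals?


effective% = rating / (rating + k) * 100
= 50 / (50 + 50) * 100
= 50 / 100 * 100
= 0.5 * 100
= 50.00%

50.00%


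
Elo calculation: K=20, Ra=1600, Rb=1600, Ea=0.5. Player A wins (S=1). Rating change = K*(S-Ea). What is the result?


Elo update: delta = K * (S - Ea), where S = 1 (wins)
S - Ea = 1 - 0.5 = 0.5
Rating change = 20 * 0.5
= 10.00

10.00 rating points


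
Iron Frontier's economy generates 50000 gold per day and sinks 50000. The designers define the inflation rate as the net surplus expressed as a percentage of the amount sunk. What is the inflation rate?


Net gold = 50000 - 50000 = 0
Inflation rate = net / sunk * 100 = 0 / 50000 * 100
= 0.0 * 100
= 0.00%

0.00%


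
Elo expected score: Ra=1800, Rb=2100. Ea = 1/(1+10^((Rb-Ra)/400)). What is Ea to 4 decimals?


Elo expected score: Ea = 1/(1 + 10^((Rb-Ra)/400))
Rb - Ra = 2100 - 1800 = 300
(Rb-Ra)/400 = 300/400 = 0.75
10^0.75 = 5.623413
Ea = 1/(1 + 5.623413) = 1/6.623413 = 0.1510

0.1510


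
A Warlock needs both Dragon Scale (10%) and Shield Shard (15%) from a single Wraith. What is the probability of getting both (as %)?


For independent events, P(both) = P(A) * P(B)
= 10% * 15%
= 150 / 100 %
= 1.5%

1.5%


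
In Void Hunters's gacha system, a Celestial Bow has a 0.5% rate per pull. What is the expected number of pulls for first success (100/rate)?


Expected pulls for a geometric distribution = 1/p = 100 / rate%
= 100 / 0.5
= 200.0

200.0 pulls


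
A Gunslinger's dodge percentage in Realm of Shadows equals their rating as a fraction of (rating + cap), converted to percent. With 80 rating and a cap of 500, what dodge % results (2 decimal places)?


dodge% = 80 / (80 + 500) * 100
= 80 / 580 * 100
= 0.137931 * 100
= 13.79%

13.79%


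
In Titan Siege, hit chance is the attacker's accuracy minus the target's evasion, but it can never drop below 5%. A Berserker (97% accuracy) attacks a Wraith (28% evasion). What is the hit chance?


accuracy - evasion = 97 - 28 = 69
Apply floor: max(69, 5) = 69
Hit chance = 69%

69%


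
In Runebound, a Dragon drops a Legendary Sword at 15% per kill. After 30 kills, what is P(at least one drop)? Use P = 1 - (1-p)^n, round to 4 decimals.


P(at least one) = 1 - P(none) = 1 - (1-p)^n
p = 15/100 = 0.15
1 - p = 0.85
(1 - p)^30 = 0.85^30 = 0.007631
P(at least one) = 1 - 0.007631 = 0.9924

0.9924


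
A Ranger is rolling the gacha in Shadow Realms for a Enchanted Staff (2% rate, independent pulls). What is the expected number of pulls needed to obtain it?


Expected pulls for a geometric distribution = 1/p = 100 / rate%
= 100 / 2
= 50.0

50.0 pulls


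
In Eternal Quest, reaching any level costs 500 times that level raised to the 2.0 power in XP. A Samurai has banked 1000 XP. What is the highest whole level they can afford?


XP = 500 * level^2.0, so level = (XP / 500)^(1/2.0)
= (1000 / 500)^(1/2.0)
= 2.0^0.5
= 1.4142
Floor: level = 1

level 1


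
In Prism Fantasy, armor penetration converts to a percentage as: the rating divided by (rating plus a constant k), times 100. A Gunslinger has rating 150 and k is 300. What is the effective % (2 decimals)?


effective% = rating / (rating + k) * 100
= 150 / (150 + 300) * 100
= 150 / 450 * 100
= 0.333333 * 100
= 33.33%

33.33%


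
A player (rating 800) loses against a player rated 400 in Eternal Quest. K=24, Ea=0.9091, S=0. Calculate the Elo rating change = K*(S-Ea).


Elo update: delta = K * (S - Ea), where S = 0 (loses)
S - Ea = 0 - 0.9091 = -0.9091
Rating change = 24 * -0.9091
= -21.82

-21.82 rating points


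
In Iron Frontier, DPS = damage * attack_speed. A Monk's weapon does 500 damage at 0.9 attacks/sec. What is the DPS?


DPS = damage * attack_speed
= 500 * 0.9
= 450.0

450.0 DPS


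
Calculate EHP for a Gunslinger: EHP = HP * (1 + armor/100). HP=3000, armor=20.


EHP = 3000 * (1 + 20/100)
= 3000 * (1 + 0.2)
= 3000 * 1.2
= 3600.0

3600.0 EHP


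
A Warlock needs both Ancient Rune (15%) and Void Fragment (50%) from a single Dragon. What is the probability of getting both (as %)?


For independent events, P(both) = P(A) * P(B)
= 15% * 50%
= 750 / 100 %
= 7.5%

7.5%


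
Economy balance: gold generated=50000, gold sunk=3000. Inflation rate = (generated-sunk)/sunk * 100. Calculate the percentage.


Net gold = 50000 - 3000 = 47000
Inflation rate = net / sunk * 100 = 47000 / 3000 * 100
= 15.666667 * 100
= 1566.67%

1566.67%


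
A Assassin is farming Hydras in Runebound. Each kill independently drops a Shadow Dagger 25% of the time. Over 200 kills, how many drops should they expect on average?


Expected drops = kills * (drop_rate / 100)
= 200 * (25 / 100)
= 200 * 0.25
= 50.0

50.0 drops


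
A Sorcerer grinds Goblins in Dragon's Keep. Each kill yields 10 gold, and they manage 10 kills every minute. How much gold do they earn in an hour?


Gold per minute = 10 * 10 = 100
Gold per hour = 100 * 60 = 6000

6000 gold/hour


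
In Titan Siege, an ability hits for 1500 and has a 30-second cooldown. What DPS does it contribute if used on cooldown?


DPS = damage / cooldown
= 1500 / 30
= 50.00

50.00 DPS


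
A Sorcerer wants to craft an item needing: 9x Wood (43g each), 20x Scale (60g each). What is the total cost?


Cost breakdown:
  Wood: 9 * 43 = 387
  Scale: 20 * 60 = 1200
Total = 387 + 1200 = 1587

1587 gold


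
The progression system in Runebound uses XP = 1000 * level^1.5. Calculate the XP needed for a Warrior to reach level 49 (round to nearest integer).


XP = 1000 * level^1.5
Substitute level = 49:
XP = 1000 * 49^1.5
= 1000 * 343.0
= 343000

343000 XP


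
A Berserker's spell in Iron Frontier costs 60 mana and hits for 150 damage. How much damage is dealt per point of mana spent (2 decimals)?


Efficiency = damage / mana
= 150 / 60
= 2.50

2.50 dmg/mana


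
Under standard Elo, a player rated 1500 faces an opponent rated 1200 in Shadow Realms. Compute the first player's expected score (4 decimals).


Elo expected score: Ea = 1/(1 + 10^((Rb-Ra)/400))
Rb - Ra = 1200 - 1500 = -300
(Rb-Ra)/400 = -300/400 = -0.75
10^-0.75 = 0.177828
Ea = 1/(1 + 0.177828) = 1/1.177828 = 0.8490

0.8490


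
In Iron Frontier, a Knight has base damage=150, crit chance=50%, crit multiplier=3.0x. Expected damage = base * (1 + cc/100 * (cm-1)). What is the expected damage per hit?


E[dmg] = base * (1 + crit_chance * (crit_mult - 1))
cc as decimal = 50/100 = 0.5
cm - 1 = 3.0 - 1 = 2.0
Bonus factor = 0.5 * 2.0 = 1.0
Total multiplier = 1 + 1.0 = 2.0
Expected damage = 150 * 2.0 = 300.00

300.00 damage


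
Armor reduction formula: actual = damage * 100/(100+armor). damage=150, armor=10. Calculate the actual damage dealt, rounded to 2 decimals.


actual = 150 * 100 / (100 + 10)
= 150 * 100 / 110
= 15000 / 110
= 136.36

136.36 damage


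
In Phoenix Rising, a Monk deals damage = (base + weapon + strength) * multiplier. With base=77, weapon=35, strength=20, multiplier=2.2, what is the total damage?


Sum base + weapon + str = 77 + 35 + 20 = 132
Multiply by 2.2:
132 * 2.2 = 290.4

290.4 damage


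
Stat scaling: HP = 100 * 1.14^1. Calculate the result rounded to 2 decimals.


value = base * growth^level
= 100 * 1.14^1
= 100 * 1.14
= 114.00

114.00 HP


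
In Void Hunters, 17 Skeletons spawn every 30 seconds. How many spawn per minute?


Spawns per minute = count * (60 / interval)
= 17 * (60 / 30)
= 17 * 2.0
= 34.0

34.0 per minute


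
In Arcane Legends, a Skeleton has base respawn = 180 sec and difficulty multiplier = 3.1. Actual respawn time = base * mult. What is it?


Respawn time = base * multiplier
= 180 * 3.1
= 558.0 seconds

558.0 seconds


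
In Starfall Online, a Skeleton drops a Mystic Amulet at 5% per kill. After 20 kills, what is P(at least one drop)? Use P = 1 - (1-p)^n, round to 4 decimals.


P(at least one) = 1 - P(none) = 1 - (1-p)^n
p = 5/100 = 0.05
1 - p = 0.95
(1 - p)^20 = 0.95^20 = 0.358486
P(at least one) = 1 - 0.358486 = 0.6415

0.6415


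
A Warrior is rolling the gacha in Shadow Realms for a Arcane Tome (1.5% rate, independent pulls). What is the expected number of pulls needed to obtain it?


Expected pulls for a geometric distribution = 1/p = 100 / rate%
= 100 / 1.5
= 66.67

66.67 pulls


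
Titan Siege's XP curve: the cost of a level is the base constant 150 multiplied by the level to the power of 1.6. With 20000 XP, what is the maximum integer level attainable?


XP = 150 * level^1.6, so level = (XP / 150)^(1/1.6)
= (20000 / 150)^(1/1.6)
= 133.3333^0.625
= 21.2856
Floor: level = 21

level 21


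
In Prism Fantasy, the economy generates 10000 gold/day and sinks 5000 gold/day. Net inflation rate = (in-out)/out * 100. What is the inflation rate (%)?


Net gold = 10000 - 5000 = 5000
Inflation rate = net / sunk * 100 = 5000 / 5000 * 100
= 1.0 * 100
= 100.00%

100.00%


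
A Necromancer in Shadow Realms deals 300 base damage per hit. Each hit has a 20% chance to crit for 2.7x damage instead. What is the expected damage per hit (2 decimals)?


E[dmg] = base * (1 + crit_chance * (crit_mult - 1))
cc as decimal = 20/100 = 0.2
cm - 1 = 2.7 - 1 = 1.7
Bonus factor = 0.2 * 1.7 = 0.34
Total multiplier = 1 + 0.34 = 1.34
Expected damage = 300 * 1.34 = 402.00

402.00 damage


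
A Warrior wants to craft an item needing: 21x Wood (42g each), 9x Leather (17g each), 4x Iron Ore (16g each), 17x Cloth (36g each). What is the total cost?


Cost breakdown:
  Wood: 21 * 42 = 882
  Leather: 9 * 17 = 153
  Iron Ore: 4 * 16 = 64
  Cloth: 17 * 36 = 612
Total = 882 + 153 + 64 + 612 = 1711

1711 gold


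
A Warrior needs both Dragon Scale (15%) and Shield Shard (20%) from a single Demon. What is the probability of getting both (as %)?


For independent events, P(both) = P(A) * P(B)
= 15% * 20%
= 300 / 100 %
= 3.0%

3.0%


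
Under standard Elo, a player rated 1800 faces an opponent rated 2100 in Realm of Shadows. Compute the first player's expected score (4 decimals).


Elo expected score: Ea = 1/(1 + 10^((Rb-Ra)/400))
Rb - Ra = 2100 - 1800 = 300
(Rb-Ra)/400 = 300/400 = 0.75
10^0.75 = 5.623413
Ea = 1/(1 + 5.623413) = 1/6.623413 = 0.1510

0.1510


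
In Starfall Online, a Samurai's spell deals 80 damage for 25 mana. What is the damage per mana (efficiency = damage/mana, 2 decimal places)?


Efficiency = damage / mana
= 80 / 25
= 3.20

3.20 dmg/mana


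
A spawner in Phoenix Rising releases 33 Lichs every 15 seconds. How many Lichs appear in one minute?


Spawns per minute = count * (60 / interval)
= 33 * (60 / 15)
= 33 * 4.0
= 132.0

132.0 per minute


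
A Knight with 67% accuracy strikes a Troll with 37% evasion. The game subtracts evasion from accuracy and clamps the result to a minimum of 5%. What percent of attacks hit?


accuracy - evasion = 67 - 37 = 30
Apply floor: max(30, 5) = 30
Hit chance = 30%

30%


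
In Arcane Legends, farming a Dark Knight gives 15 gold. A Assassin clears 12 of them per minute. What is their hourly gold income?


Gold per minute = 15 * 12 = 180
Gold per hour = 180 * 60 = 10800

10800 gold/hour


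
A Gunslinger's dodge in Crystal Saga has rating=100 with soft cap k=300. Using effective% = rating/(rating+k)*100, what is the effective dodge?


effective% = rating / (rating + k) * 100
= 100 / (100 + 300) * 100
= 100 / 400 * 100
= 0.25 * 100
= 25.00%

25.00%


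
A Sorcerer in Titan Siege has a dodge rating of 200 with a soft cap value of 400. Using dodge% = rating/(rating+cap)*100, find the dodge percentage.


dodge% = 200 / (200 + 400) * 100
= 200 / 600 * 100
= 0.333333 * 100
= 33.33%

33.33%


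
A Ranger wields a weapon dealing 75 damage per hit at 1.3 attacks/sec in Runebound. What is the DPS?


DPS = damage * attack_speed
= 75 * 1.3
= 97.5

97.5 DPS


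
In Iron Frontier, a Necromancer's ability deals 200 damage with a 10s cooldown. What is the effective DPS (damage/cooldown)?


DPS = damage / cooldown
= 200 / 10
= 20.00

20.00 DPS


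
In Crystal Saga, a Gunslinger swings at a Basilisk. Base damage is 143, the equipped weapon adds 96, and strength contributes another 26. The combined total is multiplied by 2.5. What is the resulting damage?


Sum base + weapon + str = 143 + 96 + 26 = 265
Multiply by 2.5:
265 * 2.5 = 662.5

662.5 damage


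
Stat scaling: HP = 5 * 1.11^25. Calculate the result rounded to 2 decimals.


value = base * growth^level
= 5 * 1.11^25
= 5 * 13.585464
= 67.93

67.93 HP


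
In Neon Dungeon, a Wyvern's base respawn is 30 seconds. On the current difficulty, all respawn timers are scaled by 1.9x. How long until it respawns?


Respawn time = base * multiplier
= 30 * 1.9
= 57.0 seconds

57.0 seconds


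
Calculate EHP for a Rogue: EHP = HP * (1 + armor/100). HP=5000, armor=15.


EHP = 5000 * (1 + 15/100)
= 5000 * (1 + 0.15)
= 5000 * 1.15
= 5750.0

5750.0 EHP


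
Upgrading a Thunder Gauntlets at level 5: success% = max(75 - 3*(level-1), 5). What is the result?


raw_rate = 75 - 3 * (5 - 1)
= 75 - 3 * 4
= 75 - 12
= 63
Apply floor: max(63, 5) = 63%

63%


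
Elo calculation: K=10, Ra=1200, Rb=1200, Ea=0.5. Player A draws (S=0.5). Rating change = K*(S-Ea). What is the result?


Elo update: delta = K * (S - Ea), where S = 0.5 (draws)
S - Ea = 0.5 - 0.5 = 0.0
Rating change = 10 * 0.0
= 0.00

0.00 rating points


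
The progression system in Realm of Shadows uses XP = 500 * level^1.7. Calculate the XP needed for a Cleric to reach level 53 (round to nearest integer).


XP = 500 * level^1.7
Substitute level = 53:
XP = 500 * 53^1.7
= 500 * 853.6286
= 426814

426814 XP


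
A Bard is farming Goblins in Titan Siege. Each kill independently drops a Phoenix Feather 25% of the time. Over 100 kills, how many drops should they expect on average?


Expected drops = kills * (drop_rate / 100)
= 100 * (25 / 100)
= 100 * 0.25
= 25.0

25.0 drops


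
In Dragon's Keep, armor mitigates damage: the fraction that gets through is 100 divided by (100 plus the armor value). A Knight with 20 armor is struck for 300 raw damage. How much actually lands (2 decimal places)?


actual = 300 * 100 / (100 + 20)
= 300 * 100 / 120
= 30000 / 120
= 250.00

250.00 damage


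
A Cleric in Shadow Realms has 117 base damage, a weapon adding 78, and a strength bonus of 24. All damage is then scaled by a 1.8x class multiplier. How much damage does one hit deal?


Sum base + weapon + str = 117 + 78 + 24 = 219
Multiply by 1.8:
219 * 1.8 = 394.2

394.2 damage


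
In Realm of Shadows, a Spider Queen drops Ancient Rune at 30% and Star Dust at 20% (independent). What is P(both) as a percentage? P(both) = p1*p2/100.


For independent events, P(both) = P(A) * P(B)
= 30% * 20%
= 600 / 100 %
= 6.0%

6.0%


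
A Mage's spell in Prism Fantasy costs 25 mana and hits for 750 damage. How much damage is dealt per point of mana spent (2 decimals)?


Efficiency = damage / mana
= 750 / 25
= 30.00

30.00 dmg/mana


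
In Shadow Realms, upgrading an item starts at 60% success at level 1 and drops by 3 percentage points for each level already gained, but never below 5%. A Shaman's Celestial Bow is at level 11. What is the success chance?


raw_rate = 60 - 3 * (11 - 1)
= 60 - 3 * 10
= 60 - 30
= 30
Apply floor: max(30, 5) = 30%

30%


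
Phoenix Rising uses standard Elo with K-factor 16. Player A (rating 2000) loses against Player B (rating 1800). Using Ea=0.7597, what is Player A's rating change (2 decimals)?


Elo update: delta = K * (S - Ea), where S = 0 (loses)
S - Ea = 0 - 0.7597 = -0.7597
Rating change = 16 * -0.7597
= -12.16

-12.16 rating points


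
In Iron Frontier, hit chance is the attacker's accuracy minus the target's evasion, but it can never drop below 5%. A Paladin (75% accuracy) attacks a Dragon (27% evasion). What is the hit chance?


accuracy - evasion = 75 - 27 = 48
Apply floor: max(48, 5) = 48
Hit chance = 48%

48%


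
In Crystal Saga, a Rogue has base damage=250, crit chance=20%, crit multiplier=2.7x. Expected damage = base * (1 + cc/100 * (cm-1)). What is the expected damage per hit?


E[dmg] = base * (1 + crit_chance * (crit_mult - 1))
cc as decimal = 20/100 = 0.2
cm - 1 = 2.7 - 1 = 1.7
Bonus factor = 0.2 * 1.7 = 0.34
Total multiplier = 1 + 0.34 = 1.34
Expected damage = 250 * 1.34 = 335.00

335.00 damage


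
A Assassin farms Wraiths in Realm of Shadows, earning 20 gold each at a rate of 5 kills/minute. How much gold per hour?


Gold per minute = 20 * 5 = 100
Gold per hour = 100 * 60 = 6000

6000 gold/hour


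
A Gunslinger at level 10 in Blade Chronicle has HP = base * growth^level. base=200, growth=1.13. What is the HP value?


value = base * growth^level
= 200 * 1.13^10
= 200 * 3.394567
= 678.91

678.91 HP


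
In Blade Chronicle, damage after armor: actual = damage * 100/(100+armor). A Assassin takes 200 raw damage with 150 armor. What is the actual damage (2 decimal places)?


actual = 200 * 100 / (100 + 150)
= 200 * 100 / 250
= 20000 / 250
= 80.00

80.00 damage


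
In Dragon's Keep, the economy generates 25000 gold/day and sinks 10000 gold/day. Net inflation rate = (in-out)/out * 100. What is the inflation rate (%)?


Net gold = 25000 - 10000 = 15000
Inflation rate = net / sunk * 100 = 15000 / 10000 * 100
= 1.5 * 100
= 150.00%

150.00%


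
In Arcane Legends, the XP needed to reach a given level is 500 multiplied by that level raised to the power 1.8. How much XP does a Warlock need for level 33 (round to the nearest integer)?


XP = 500 * level^1.8
Substitute level = 33:
XP = 500 * 33^1.8
= 500 * 541.1593
= 270580

270580 XP
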